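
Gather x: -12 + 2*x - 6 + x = 3*x - 18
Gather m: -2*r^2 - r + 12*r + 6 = -2*r^2 + 11*r + 6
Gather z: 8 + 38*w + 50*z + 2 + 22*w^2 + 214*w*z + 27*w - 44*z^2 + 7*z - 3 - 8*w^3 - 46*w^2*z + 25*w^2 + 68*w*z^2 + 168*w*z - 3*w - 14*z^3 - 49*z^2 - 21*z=-8*w^3 + 47*w^2 + 62*w - 14*z^3 + z^2*(68*w - 93) + z*(-46*w^2 + 382*w + 36) + 7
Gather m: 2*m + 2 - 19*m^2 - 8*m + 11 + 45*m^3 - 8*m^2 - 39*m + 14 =45*m^3 - 27*m^2 - 45*m + 27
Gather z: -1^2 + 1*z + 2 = z + 1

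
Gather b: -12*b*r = -12*b*r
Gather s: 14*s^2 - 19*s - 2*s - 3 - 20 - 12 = 14*s^2 - 21*s - 35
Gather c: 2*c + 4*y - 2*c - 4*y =0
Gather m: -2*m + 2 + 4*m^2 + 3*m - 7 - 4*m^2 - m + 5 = 0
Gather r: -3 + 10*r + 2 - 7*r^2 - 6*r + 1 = -7*r^2 + 4*r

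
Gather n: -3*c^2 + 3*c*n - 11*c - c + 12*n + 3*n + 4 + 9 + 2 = -3*c^2 - 12*c + n*(3*c + 15) + 15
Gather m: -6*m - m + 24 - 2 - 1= 21 - 7*m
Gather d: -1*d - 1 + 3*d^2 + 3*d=3*d^2 + 2*d - 1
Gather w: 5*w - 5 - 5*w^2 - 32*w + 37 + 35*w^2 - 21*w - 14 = 30*w^2 - 48*w + 18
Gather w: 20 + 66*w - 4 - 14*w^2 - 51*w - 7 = -14*w^2 + 15*w + 9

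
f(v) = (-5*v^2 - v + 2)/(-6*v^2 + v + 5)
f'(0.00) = -0.28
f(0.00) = 0.40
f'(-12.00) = 0.00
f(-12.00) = 0.81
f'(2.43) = -0.17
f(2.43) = 1.07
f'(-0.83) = 5227.16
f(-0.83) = -16.79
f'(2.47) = -0.16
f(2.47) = 1.06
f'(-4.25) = -0.01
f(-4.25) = 0.78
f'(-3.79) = -0.01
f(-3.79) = 0.78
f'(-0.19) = -0.12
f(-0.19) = 0.44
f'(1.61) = -0.97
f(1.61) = 1.41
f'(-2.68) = -0.01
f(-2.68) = 0.77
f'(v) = (-10*v - 1)/(-6*v^2 + v + 5) + (12*v - 1)*(-5*v^2 - v + 2)/(-6*v^2 + v + 5)^2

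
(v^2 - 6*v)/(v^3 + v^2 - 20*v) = (v - 6)/(v^2 + v - 20)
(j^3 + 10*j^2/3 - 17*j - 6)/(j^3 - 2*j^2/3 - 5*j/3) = (-3*j^3 - 10*j^2 + 51*j + 18)/(j*(-3*j^2 + 2*j + 5))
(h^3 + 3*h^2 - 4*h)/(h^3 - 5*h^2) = (h^2 + 3*h - 4)/(h*(h - 5))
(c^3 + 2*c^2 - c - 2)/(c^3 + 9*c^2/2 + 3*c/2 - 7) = 2*(c + 1)/(2*c + 7)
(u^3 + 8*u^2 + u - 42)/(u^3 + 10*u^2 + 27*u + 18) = (u^2 + 5*u - 14)/(u^2 + 7*u + 6)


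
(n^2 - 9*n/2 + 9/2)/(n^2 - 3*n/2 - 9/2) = (2*n - 3)/(2*n + 3)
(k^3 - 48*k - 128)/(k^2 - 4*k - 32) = k + 4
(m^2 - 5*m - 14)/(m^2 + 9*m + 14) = (m - 7)/(m + 7)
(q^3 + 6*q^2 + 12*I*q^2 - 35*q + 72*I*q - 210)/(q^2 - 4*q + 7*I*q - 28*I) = (q^2 + q*(6 + 5*I) + 30*I)/(q - 4)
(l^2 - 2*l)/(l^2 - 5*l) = (l - 2)/(l - 5)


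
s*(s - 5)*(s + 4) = s^3 - s^2 - 20*s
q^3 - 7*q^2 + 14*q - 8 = (q - 4)*(q - 2)*(q - 1)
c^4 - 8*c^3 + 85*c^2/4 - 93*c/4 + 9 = (c - 4)*(c - 3/2)^2*(c - 1)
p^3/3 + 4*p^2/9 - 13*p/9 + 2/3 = (p/3 + 1)*(p - 1)*(p - 2/3)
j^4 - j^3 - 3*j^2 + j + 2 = (j - 2)*(j - 1)*(j + 1)^2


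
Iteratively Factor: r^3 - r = (r + 1)*(r^2 - r) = r*(r + 1)*(r - 1)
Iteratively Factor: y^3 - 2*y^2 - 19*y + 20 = (y + 4)*(y^2 - 6*y + 5) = (y - 5)*(y + 4)*(y - 1)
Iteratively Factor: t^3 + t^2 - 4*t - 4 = (t + 2)*(t^2 - t - 2) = (t - 2)*(t + 2)*(t + 1)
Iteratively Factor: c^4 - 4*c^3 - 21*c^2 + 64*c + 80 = (c + 4)*(c^3 - 8*c^2 + 11*c + 20) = (c - 4)*(c + 4)*(c^2 - 4*c - 5) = (c - 4)*(c + 1)*(c + 4)*(c - 5)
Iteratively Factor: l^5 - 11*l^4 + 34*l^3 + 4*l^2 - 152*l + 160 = (l - 2)*(l^4 - 9*l^3 + 16*l^2 + 36*l - 80) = (l - 2)*(l + 2)*(l^3 - 11*l^2 + 38*l - 40) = (l - 2)^2*(l + 2)*(l^2 - 9*l + 20) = (l - 5)*(l - 2)^2*(l + 2)*(l - 4)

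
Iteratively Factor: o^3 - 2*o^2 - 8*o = (o)*(o^2 - 2*o - 8) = o*(o + 2)*(o - 4)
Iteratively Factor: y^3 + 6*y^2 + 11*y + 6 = (y + 2)*(y^2 + 4*y + 3) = (y + 1)*(y + 2)*(y + 3)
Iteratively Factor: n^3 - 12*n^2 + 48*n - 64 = (n - 4)*(n^2 - 8*n + 16) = (n - 4)^2*(n - 4)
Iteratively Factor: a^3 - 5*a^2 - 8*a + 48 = (a - 4)*(a^2 - a - 12) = (a - 4)*(a + 3)*(a - 4)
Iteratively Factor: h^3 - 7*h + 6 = (h - 2)*(h^2 + 2*h - 3) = (h - 2)*(h + 3)*(h - 1)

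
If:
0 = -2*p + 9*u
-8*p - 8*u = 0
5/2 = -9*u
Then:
No Solution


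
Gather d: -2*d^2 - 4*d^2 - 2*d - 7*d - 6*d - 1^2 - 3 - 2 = -6*d^2 - 15*d - 6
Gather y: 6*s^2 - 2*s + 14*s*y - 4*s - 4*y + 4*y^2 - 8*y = 6*s^2 - 6*s + 4*y^2 + y*(14*s - 12)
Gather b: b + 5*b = 6*b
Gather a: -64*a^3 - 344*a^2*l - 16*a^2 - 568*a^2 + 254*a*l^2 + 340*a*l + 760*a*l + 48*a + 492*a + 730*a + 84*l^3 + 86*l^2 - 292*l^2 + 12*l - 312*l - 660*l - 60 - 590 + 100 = -64*a^3 + a^2*(-344*l - 584) + a*(254*l^2 + 1100*l + 1270) + 84*l^3 - 206*l^2 - 960*l - 550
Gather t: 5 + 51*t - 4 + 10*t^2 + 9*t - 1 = 10*t^2 + 60*t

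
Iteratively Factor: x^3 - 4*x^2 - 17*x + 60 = (x + 4)*(x^2 - 8*x + 15) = (x - 5)*(x + 4)*(x - 3)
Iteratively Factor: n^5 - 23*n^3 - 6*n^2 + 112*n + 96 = (n - 4)*(n^4 + 4*n^3 - 7*n^2 - 34*n - 24) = (n - 4)*(n + 4)*(n^3 - 7*n - 6) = (n - 4)*(n + 1)*(n + 4)*(n^2 - n - 6) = (n - 4)*(n - 3)*(n + 1)*(n + 4)*(n + 2)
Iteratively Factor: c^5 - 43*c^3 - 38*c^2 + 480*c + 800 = (c + 2)*(c^4 - 2*c^3 - 39*c^2 + 40*c + 400) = (c - 5)*(c + 2)*(c^3 + 3*c^2 - 24*c - 80) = (c - 5)*(c + 2)*(c + 4)*(c^2 - c - 20) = (c - 5)^2*(c + 2)*(c + 4)*(c + 4)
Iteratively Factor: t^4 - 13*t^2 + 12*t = (t)*(t^3 - 13*t + 12) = t*(t - 3)*(t^2 + 3*t - 4) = t*(t - 3)*(t + 4)*(t - 1)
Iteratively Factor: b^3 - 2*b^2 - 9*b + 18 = (b - 2)*(b^2 - 9) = (b - 2)*(b + 3)*(b - 3)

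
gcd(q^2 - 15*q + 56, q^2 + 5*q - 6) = 1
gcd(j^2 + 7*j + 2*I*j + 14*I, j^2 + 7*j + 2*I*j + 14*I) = j^2 + j*(7 + 2*I) + 14*I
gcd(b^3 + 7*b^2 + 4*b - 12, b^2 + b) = 1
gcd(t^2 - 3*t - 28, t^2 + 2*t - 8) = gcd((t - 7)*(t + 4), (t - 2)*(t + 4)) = t + 4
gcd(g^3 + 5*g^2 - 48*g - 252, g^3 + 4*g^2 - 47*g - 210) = g^2 - g - 42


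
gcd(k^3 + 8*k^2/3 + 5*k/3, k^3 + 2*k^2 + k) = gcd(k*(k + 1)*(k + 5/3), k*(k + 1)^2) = k^2 + k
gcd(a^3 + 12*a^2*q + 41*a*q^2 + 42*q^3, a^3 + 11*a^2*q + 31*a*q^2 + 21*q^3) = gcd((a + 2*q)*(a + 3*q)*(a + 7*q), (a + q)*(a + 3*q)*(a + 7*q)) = a^2 + 10*a*q + 21*q^2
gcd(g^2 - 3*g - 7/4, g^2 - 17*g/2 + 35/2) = g - 7/2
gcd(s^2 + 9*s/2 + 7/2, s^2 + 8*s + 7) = s + 1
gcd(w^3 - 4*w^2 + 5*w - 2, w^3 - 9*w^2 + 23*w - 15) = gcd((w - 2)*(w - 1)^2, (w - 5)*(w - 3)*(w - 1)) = w - 1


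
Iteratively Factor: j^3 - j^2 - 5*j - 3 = (j - 3)*(j^2 + 2*j + 1) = (j - 3)*(j + 1)*(j + 1)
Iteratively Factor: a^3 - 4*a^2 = (a)*(a^2 - 4*a) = a*(a - 4)*(a)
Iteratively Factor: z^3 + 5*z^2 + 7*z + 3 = (z + 1)*(z^2 + 4*z + 3) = (z + 1)^2*(z + 3)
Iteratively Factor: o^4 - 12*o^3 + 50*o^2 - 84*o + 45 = (o - 3)*(o^3 - 9*o^2 + 23*o - 15) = (o - 3)*(o - 1)*(o^2 - 8*o + 15) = (o - 3)^2*(o - 1)*(o - 5)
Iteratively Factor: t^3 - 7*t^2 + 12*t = (t - 3)*(t^2 - 4*t) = t*(t - 3)*(t - 4)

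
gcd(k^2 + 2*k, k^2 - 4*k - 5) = 1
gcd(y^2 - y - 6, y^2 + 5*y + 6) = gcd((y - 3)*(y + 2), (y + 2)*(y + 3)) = y + 2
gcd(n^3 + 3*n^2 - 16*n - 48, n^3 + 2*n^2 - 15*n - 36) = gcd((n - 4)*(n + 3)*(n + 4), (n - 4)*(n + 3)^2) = n^2 - n - 12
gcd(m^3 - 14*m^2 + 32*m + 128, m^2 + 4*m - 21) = 1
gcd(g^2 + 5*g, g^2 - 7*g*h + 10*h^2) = 1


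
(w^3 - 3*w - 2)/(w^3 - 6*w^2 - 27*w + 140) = (w^3 - 3*w - 2)/(w^3 - 6*w^2 - 27*w + 140)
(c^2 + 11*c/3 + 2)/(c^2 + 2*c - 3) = (c + 2/3)/(c - 1)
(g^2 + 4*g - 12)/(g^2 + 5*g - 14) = (g + 6)/(g + 7)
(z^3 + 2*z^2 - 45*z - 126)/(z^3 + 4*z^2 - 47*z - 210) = (z + 3)/(z + 5)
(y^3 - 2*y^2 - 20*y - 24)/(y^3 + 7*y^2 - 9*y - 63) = (y^3 - 2*y^2 - 20*y - 24)/(y^3 + 7*y^2 - 9*y - 63)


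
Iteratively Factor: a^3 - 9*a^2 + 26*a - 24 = (a - 2)*(a^2 - 7*a + 12) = (a - 4)*(a - 2)*(a - 3)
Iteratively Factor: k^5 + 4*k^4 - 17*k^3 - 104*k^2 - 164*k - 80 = (k + 2)*(k^4 + 2*k^3 - 21*k^2 - 62*k - 40) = (k + 1)*(k + 2)*(k^3 + k^2 - 22*k - 40) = (k - 5)*(k + 1)*(k + 2)*(k^2 + 6*k + 8) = (k - 5)*(k + 1)*(k + 2)^2*(k + 4)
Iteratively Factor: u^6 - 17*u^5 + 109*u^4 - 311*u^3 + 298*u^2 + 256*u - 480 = (u - 3)*(u^5 - 14*u^4 + 67*u^3 - 110*u^2 - 32*u + 160) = (u - 3)*(u + 1)*(u^4 - 15*u^3 + 82*u^2 - 192*u + 160) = (u - 4)*(u - 3)*(u + 1)*(u^3 - 11*u^2 + 38*u - 40) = (u - 4)^2*(u - 3)*(u + 1)*(u^2 - 7*u + 10) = (u - 5)*(u - 4)^2*(u - 3)*(u + 1)*(u - 2)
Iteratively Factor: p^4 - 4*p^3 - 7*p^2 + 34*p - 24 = (p + 3)*(p^3 - 7*p^2 + 14*p - 8) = (p - 2)*(p + 3)*(p^2 - 5*p + 4) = (p - 2)*(p - 1)*(p + 3)*(p - 4)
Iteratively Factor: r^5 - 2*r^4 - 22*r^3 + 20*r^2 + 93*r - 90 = (r + 3)*(r^4 - 5*r^3 - 7*r^2 + 41*r - 30) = (r - 2)*(r + 3)*(r^3 - 3*r^2 - 13*r + 15) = (r - 2)*(r + 3)^2*(r^2 - 6*r + 5) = (r - 5)*(r - 2)*(r + 3)^2*(r - 1)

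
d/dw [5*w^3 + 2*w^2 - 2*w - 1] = 15*w^2 + 4*w - 2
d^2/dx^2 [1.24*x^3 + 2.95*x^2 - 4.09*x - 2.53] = 7.44*x + 5.9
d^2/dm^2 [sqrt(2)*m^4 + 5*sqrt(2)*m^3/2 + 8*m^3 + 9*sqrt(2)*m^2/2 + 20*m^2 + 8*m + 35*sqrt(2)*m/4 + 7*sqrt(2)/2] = 12*sqrt(2)*m^2 + 15*sqrt(2)*m + 48*m + 9*sqrt(2) + 40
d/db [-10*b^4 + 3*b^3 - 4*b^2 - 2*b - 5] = -40*b^3 + 9*b^2 - 8*b - 2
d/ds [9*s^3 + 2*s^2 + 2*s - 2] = 27*s^2 + 4*s + 2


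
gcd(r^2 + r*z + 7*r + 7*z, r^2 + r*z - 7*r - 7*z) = r + z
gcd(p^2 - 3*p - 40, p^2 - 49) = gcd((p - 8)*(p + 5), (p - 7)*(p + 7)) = 1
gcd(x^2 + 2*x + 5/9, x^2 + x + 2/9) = x + 1/3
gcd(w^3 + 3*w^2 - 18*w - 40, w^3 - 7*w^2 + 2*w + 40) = w^2 - 2*w - 8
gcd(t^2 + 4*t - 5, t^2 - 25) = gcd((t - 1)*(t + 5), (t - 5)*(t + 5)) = t + 5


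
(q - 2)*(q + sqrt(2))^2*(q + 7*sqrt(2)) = q^4 - 2*q^3 + 9*sqrt(2)*q^3 - 18*sqrt(2)*q^2 + 30*q^2 - 60*q + 14*sqrt(2)*q - 28*sqrt(2)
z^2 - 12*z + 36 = (z - 6)^2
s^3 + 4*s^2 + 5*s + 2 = (s + 1)^2*(s + 2)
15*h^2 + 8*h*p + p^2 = (3*h + p)*(5*h + p)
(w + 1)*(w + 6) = w^2 + 7*w + 6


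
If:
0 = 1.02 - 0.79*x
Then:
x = 1.29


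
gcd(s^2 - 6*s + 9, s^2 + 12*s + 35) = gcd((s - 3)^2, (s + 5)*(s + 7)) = 1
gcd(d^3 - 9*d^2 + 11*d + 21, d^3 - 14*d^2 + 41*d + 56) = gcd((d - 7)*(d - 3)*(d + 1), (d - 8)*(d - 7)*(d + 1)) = d^2 - 6*d - 7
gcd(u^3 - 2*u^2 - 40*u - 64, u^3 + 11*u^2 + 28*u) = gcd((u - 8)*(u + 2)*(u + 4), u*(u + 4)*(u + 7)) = u + 4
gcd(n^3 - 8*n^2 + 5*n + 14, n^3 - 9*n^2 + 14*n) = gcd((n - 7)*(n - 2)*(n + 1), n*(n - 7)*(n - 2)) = n^2 - 9*n + 14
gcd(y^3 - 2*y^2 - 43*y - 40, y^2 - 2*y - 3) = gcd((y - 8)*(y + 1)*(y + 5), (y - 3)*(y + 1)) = y + 1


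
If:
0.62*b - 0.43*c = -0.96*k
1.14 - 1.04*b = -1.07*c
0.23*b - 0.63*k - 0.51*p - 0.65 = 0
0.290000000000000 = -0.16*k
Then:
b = 6.34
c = 5.10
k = -1.81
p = 3.83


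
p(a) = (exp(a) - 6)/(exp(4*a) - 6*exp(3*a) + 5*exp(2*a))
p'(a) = (exp(a) - 6)*(-4*exp(4*a) + 18*exp(3*a) - 10*exp(2*a))/(exp(4*a) - 6*exp(3*a) + 5*exp(2*a))^2 + exp(a)/(exp(4*a) - 6*exp(3*a) + 5*exp(2*a)) = (-3*exp(3*a) + 36*exp(2*a) - 113*exp(a) + 60)*exp(-2*a)/(exp(4*a) - 12*exp(3*a) + 46*exp(2*a) - 60*exp(a) + 25)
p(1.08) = 0.09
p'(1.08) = -0.27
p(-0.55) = -8.71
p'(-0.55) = 5.33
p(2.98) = 0.00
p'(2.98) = -0.00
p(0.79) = 0.23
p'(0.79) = -0.84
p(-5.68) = -103347.75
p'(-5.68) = 206329.74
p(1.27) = 0.05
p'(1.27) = -0.12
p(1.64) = -0.05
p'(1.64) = 2.10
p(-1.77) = -50.14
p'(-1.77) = 89.69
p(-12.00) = -31787148373.00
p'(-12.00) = 63574094927.57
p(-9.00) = -78802012.04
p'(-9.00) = 157593973.75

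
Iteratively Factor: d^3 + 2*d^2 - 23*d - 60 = (d + 3)*(d^2 - d - 20) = (d + 3)*(d + 4)*(d - 5)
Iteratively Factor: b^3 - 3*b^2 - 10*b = (b + 2)*(b^2 - 5*b) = b*(b + 2)*(b - 5)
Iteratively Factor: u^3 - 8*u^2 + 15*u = (u - 5)*(u^2 - 3*u) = (u - 5)*(u - 3)*(u)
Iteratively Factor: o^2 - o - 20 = (o - 5)*(o + 4)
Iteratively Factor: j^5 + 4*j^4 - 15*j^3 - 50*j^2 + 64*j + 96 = (j + 1)*(j^4 + 3*j^3 - 18*j^2 - 32*j + 96) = (j + 1)*(j + 4)*(j^3 - j^2 - 14*j + 24) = (j - 3)*(j + 1)*(j + 4)*(j^2 + 2*j - 8) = (j - 3)*(j - 2)*(j + 1)*(j + 4)*(j + 4)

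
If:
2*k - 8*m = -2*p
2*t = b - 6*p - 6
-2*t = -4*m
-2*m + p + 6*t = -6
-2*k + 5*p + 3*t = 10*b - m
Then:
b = -74/163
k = -226/163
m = -86/163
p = -118/163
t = -172/163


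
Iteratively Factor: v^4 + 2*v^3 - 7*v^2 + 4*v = (v)*(v^3 + 2*v^2 - 7*v + 4) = v*(v - 1)*(v^2 + 3*v - 4) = v*(v - 1)^2*(v + 4)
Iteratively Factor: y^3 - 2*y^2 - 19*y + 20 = (y + 4)*(y^2 - 6*y + 5) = (y - 5)*(y + 4)*(y - 1)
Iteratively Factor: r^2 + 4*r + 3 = (r + 1)*(r + 3)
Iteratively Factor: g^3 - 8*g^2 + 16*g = (g - 4)*(g^2 - 4*g) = (g - 4)^2*(g)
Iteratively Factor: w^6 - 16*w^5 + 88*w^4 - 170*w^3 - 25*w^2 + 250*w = (w - 5)*(w^5 - 11*w^4 + 33*w^3 - 5*w^2 - 50*w) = w*(w - 5)*(w^4 - 11*w^3 + 33*w^2 - 5*w - 50) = w*(w - 5)^2*(w^3 - 6*w^2 + 3*w + 10) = w*(w - 5)^2*(w - 2)*(w^2 - 4*w - 5) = w*(w - 5)^2*(w - 2)*(w + 1)*(w - 5)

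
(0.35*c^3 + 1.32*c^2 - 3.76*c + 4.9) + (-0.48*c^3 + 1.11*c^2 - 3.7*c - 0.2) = -0.13*c^3 + 2.43*c^2 - 7.46*c + 4.7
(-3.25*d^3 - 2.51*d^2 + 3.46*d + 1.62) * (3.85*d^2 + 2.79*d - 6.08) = -12.5125*d^5 - 18.731*d^4 + 26.0781*d^3 + 31.1512*d^2 - 16.517*d - 9.8496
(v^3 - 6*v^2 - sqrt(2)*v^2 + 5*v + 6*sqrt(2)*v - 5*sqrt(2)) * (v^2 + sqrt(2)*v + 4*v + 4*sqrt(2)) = v^5 - 2*v^4 - 21*v^3 + 24*v^2 + 38*v - 40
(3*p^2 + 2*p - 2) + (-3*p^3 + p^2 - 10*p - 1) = -3*p^3 + 4*p^2 - 8*p - 3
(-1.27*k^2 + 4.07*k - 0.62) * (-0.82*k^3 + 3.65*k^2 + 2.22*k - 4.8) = 1.0414*k^5 - 7.9729*k^4 + 12.5445*k^3 + 12.8684*k^2 - 20.9124*k + 2.976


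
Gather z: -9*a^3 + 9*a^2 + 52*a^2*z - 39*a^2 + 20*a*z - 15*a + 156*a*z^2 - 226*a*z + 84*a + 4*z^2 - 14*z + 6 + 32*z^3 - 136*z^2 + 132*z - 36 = -9*a^3 - 30*a^2 + 69*a + 32*z^3 + z^2*(156*a - 132) + z*(52*a^2 - 206*a + 118) - 30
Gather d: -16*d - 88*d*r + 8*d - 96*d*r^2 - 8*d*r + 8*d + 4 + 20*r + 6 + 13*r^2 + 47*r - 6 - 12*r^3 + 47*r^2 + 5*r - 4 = d*(-96*r^2 - 96*r) - 12*r^3 + 60*r^2 + 72*r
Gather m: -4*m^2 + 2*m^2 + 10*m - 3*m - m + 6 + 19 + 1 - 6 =-2*m^2 + 6*m + 20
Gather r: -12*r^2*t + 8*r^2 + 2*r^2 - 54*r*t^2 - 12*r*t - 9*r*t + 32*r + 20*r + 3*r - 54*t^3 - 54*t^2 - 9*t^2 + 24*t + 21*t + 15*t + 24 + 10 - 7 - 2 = r^2*(10 - 12*t) + r*(-54*t^2 - 21*t + 55) - 54*t^3 - 63*t^2 + 60*t + 25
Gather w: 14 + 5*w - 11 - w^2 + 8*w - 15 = -w^2 + 13*w - 12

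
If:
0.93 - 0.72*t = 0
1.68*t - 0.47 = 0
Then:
No Solution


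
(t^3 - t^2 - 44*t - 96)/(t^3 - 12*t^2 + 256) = (t + 3)/(t - 8)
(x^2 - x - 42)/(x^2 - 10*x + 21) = (x + 6)/(x - 3)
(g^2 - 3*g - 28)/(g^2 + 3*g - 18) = (g^2 - 3*g - 28)/(g^2 + 3*g - 18)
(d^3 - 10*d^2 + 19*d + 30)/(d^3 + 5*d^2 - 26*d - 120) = (d^2 - 5*d - 6)/(d^2 + 10*d + 24)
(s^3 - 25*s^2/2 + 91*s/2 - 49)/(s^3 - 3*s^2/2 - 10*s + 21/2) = (s^2 - 9*s + 14)/(s^2 + 2*s - 3)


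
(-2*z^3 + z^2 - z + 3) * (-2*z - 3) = 4*z^4 + 4*z^3 - z^2 - 3*z - 9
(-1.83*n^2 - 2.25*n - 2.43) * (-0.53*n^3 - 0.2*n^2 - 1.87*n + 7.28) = 0.9699*n^5 + 1.5585*n^4 + 5.16*n^3 - 8.6289*n^2 - 11.8359*n - 17.6904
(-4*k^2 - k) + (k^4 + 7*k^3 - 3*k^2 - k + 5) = k^4 + 7*k^3 - 7*k^2 - 2*k + 5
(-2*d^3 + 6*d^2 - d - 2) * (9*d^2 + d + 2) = -18*d^5 + 52*d^4 - 7*d^3 - 7*d^2 - 4*d - 4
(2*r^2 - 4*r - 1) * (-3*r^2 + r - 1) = -6*r^4 + 14*r^3 - 3*r^2 + 3*r + 1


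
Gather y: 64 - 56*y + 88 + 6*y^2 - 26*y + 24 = 6*y^2 - 82*y + 176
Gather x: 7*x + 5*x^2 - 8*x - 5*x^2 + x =0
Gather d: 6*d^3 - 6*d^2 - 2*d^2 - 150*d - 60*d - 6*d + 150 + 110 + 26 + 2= 6*d^3 - 8*d^2 - 216*d + 288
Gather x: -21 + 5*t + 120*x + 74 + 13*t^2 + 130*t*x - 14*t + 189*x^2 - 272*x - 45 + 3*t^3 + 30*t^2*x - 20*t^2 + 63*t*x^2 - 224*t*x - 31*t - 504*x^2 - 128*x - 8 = 3*t^3 - 7*t^2 - 40*t + x^2*(63*t - 315) + x*(30*t^2 - 94*t - 280)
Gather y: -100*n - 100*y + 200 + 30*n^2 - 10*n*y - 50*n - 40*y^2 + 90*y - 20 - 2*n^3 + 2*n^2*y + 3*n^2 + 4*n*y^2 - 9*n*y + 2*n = -2*n^3 + 33*n^2 - 148*n + y^2*(4*n - 40) + y*(2*n^2 - 19*n - 10) + 180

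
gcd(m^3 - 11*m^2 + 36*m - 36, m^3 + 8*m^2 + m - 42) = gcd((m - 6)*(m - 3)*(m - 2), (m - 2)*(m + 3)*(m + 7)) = m - 2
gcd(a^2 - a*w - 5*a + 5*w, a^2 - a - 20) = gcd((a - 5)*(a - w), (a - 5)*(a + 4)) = a - 5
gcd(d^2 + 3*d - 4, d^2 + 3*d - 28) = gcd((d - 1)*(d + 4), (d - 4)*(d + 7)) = 1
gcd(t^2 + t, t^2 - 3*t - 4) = t + 1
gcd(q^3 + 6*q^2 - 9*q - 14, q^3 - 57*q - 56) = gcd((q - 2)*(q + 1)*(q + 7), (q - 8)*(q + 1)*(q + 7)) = q^2 + 8*q + 7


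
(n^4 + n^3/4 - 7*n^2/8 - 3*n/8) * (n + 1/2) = n^5 + 3*n^4/4 - 3*n^3/4 - 13*n^2/16 - 3*n/16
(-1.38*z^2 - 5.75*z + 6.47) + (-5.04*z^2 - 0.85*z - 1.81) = -6.42*z^2 - 6.6*z + 4.66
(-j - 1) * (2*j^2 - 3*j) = -2*j^3 + j^2 + 3*j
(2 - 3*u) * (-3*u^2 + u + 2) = 9*u^3 - 9*u^2 - 4*u + 4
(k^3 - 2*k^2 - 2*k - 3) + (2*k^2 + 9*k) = k^3 + 7*k - 3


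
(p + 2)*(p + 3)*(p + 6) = p^3 + 11*p^2 + 36*p + 36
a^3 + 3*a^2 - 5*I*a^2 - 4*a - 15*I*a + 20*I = (a - 1)*(a + 4)*(a - 5*I)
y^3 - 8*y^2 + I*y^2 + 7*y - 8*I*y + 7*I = (y - 7)*(y - 1)*(y + I)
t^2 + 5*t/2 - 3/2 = (t - 1/2)*(t + 3)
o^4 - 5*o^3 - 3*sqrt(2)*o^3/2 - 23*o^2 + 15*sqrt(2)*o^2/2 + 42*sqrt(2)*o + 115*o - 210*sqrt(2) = (o - 5)*(o - 3*sqrt(2))*(o - 2*sqrt(2))*(o + 7*sqrt(2)/2)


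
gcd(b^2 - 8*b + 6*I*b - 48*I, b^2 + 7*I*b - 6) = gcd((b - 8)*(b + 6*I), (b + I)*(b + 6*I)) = b + 6*I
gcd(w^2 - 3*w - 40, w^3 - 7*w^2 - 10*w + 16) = w - 8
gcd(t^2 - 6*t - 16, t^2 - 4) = t + 2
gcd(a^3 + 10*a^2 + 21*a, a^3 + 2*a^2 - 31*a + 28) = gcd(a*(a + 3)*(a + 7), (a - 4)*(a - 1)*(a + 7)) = a + 7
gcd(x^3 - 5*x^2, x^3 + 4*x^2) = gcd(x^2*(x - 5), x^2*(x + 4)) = x^2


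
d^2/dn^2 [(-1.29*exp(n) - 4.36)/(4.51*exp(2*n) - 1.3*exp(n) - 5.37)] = (-26.238729*exp(4*n) - 362.294614*exp(3*n) - 110.764698*exp(2*n) - 420.737038*exp(n) - 6.762441)*exp(n)/(91.733851*exp(6*n) - 79.32639*exp(5*n) - 304.813311*exp(4*n) + 186.70886*exp(3*n) + 362.937357*exp(2*n) - 112.46391*exp(n) - 154.854153)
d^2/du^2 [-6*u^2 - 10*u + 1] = -12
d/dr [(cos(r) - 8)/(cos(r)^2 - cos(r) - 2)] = (cos(r)^2 - 16*cos(r) + 10)*sin(r)/(sin(r)^2 + cos(r) + 1)^2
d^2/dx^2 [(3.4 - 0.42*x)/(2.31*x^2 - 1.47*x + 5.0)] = (-(0.42*x - 3.4)*(4.62*x - 1.47)*(9.24*x - 2.94) + (5.8212*x - 16.9428)*(2.31*x^2 - 1.47*x + 5.0))/(2.31*x^2 - 1.47*x + 5.0)^3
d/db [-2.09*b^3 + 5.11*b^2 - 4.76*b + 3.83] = -6.27*b^2 + 10.22*b - 4.76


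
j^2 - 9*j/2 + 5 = (j - 5/2)*(j - 2)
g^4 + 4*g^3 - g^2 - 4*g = g*(g - 1)*(g + 1)*(g + 4)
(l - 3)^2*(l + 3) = l^3 - 3*l^2 - 9*l + 27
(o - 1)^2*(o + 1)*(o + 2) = o^4 + o^3 - 3*o^2 - o + 2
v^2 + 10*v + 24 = (v + 4)*(v + 6)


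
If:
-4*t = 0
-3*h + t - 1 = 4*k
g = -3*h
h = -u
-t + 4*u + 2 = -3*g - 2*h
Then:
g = -6/11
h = 2/11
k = -17/44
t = 0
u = -2/11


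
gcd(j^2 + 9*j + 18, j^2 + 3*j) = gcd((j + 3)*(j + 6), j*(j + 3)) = j + 3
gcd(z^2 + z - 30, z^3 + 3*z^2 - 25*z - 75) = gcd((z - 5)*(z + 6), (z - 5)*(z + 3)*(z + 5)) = z - 5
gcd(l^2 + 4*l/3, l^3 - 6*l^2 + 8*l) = l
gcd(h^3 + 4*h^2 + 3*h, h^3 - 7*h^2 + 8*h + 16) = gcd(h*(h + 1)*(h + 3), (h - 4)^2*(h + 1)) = h + 1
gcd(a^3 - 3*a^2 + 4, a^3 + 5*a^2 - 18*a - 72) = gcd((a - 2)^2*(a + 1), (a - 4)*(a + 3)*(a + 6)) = 1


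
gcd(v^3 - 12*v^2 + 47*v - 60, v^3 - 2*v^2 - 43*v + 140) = v^2 - 9*v + 20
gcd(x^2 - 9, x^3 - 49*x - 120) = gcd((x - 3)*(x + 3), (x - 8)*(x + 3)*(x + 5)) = x + 3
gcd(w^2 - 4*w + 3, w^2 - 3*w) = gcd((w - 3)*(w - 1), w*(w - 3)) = w - 3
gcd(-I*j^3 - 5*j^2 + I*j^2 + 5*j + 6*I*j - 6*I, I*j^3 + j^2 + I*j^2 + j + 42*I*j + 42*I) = 1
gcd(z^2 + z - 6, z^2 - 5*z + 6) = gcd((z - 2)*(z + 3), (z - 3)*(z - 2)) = z - 2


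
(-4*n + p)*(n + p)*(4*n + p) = -16*n^3 - 16*n^2*p + n*p^2 + p^3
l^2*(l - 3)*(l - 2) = l^4 - 5*l^3 + 6*l^2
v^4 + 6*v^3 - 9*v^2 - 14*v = v*(v - 2)*(v + 1)*(v + 7)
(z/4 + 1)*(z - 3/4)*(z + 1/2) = z^3/4 + 15*z^2/16 - 11*z/32 - 3/8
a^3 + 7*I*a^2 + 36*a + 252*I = (a - 6*I)*(a + 6*I)*(a + 7*I)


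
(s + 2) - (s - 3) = 5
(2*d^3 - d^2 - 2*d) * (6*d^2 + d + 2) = 12*d^5 - 4*d^4 - 9*d^3 - 4*d^2 - 4*d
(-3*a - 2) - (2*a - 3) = 1 - 5*a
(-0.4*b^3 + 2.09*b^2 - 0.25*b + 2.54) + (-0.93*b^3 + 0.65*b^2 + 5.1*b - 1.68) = -1.33*b^3 + 2.74*b^2 + 4.85*b + 0.86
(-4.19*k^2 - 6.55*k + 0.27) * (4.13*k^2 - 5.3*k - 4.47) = -17.3047*k^4 - 4.8445*k^3 + 54.5594*k^2 + 27.8475*k - 1.2069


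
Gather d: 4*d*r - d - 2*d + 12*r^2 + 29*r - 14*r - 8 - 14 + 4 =d*(4*r - 3) + 12*r^2 + 15*r - 18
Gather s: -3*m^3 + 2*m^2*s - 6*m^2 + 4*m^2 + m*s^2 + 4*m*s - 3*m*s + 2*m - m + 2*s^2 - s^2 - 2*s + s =-3*m^3 - 2*m^2 + m + s^2*(m + 1) + s*(2*m^2 + m - 1)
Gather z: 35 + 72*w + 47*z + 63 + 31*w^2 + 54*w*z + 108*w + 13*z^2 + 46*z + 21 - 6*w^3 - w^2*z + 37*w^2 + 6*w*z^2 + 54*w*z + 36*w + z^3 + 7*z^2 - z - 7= -6*w^3 + 68*w^2 + 216*w + z^3 + z^2*(6*w + 20) + z*(-w^2 + 108*w + 92) + 112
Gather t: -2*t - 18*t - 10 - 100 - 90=-20*t - 200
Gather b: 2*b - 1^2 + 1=2*b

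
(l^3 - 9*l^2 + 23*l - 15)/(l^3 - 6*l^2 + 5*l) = (l - 3)/l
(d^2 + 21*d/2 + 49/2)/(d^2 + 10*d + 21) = (d + 7/2)/(d + 3)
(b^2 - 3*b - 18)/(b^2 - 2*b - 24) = (b + 3)/(b + 4)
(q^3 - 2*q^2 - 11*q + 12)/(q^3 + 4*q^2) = (q^3 - 2*q^2 - 11*q + 12)/(q^2*(q + 4))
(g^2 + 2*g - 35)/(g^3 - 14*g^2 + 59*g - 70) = (g + 7)/(g^2 - 9*g + 14)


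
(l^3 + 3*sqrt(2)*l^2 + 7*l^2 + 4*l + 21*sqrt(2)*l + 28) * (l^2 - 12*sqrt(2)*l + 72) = l^5 - 9*sqrt(2)*l^4 + 7*l^4 - 63*sqrt(2)*l^3 + 4*l^3 + 28*l^2 + 168*sqrt(2)*l^2 + 288*l + 1176*sqrt(2)*l + 2016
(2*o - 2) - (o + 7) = o - 9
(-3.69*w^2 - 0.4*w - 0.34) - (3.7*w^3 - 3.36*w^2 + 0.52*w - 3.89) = -3.7*w^3 - 0.33*w^2 - 0.92*w + 3.55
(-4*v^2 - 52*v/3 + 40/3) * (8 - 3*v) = 12*v^3 + 20*v^2 - 536*v/3 + 320/3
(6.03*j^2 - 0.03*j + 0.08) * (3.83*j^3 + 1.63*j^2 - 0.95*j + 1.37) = 23.0949*j^5 + 9.714*j^4 - 5.471*j^3 + 8.42*j^2 - 0.1171*j + 0.1096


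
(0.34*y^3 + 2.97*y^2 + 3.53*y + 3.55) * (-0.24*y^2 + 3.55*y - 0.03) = -0.0816*y^5 + 0.4942*y^4 + 9.6861*y^3 + 11.5904*y^2 + 12.4966*y - 0.1065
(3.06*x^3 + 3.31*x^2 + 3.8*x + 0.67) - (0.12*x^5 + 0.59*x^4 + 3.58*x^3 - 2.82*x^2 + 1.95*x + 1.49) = -0.12*x^5 - 0.59*x^4 - 0.52*x^3 + 6.13*x^2 + 1.85*x - 0.82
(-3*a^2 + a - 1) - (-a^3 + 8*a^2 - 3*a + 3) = a^3 - 11*a^2 + 4*a - 4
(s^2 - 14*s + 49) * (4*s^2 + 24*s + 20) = 4*s^4 - 32*s^3 - 120*s^2 + 896*s + 980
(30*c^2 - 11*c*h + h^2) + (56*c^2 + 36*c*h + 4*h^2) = 86*c^2 + 25*c*h + 5*h^2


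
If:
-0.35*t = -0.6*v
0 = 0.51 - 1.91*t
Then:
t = 0.27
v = 0.16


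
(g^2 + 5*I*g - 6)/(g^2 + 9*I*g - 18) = (g + 2*I)/(g + 6*I)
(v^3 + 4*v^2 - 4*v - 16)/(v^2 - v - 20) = (v^2 - 4)/(v - 5)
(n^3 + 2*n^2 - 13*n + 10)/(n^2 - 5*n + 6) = (n^2 + 4*n - 5)/(n - 3)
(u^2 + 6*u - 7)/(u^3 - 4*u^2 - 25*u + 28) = (u + 7)/(u^2 - 3*u - 28)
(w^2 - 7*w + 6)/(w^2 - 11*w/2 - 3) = 2*(w - 1)/(2*w + 1)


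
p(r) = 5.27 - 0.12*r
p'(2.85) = -0.12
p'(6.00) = -0.12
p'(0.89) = -0.12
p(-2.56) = 5.58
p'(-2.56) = -0.12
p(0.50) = 5.21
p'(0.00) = -0.12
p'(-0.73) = -0.12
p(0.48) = 5.21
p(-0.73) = 5.36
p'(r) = -0.120000000000000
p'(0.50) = -0.12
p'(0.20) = -0.12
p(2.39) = 4.98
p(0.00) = 5.27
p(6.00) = 4.55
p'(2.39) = -0.12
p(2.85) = 4.93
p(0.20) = 5.25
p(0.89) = 5.16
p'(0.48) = -0.12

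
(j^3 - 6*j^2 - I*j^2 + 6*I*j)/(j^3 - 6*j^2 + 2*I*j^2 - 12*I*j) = (j - I)/(j + 2*I)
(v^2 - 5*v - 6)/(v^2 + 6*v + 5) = (v - 6)/(v + 5)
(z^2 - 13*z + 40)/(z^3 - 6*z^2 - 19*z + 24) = (z - 5)/(z^2 + 2*z - 3)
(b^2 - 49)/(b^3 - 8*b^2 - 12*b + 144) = (b^2 - 49)/(b^3 - 8*b^2 - 12*b + 144)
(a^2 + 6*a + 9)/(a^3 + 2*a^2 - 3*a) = (a + 3)/(a*(a - 1))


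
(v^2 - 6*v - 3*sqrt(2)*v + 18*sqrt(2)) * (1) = v^2 - 6*v - 3*sqrt(2)*v + 18*sqrt(2)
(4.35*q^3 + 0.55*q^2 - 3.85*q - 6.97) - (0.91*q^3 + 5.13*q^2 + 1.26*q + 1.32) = 3.44*q^3 - 4.58*q^2 - 5.11*q - 8.29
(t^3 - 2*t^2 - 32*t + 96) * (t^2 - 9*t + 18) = t^5 - 11*t^4 + 4*t^3 + 348*t^2 - 1440*t + 1728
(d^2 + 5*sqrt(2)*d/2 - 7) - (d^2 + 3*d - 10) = -3*d + 5*sqrt(2)*d/2 + 3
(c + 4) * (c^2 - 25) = c^3 + 4*c^2 - 25*c - 100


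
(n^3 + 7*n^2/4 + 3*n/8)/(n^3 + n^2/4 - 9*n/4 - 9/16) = 2*n/(2*n - 3)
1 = 1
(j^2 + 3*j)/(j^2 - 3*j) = (j + 3)/(j - 3)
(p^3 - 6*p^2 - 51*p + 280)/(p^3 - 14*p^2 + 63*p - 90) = (p^2 - p - 56)/(p^2 - 9*p + 18)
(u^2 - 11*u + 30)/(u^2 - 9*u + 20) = (u - 6)/(u - 4)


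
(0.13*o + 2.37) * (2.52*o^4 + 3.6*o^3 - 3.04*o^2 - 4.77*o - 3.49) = 0.3276*o^5 + 6.4404*o^4 + 8.1368*o^3 - 7.8249*o^2 - 11.7586*o - 8.2713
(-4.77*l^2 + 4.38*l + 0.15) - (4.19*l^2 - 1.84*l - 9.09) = -8.96*l^2 + 6.22*l + 9.24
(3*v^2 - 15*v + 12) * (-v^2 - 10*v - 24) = -3*v^4 - 15*v^3 + 66*v^2 + 240*v - 288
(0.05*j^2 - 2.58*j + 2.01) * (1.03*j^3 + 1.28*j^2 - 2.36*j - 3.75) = 0.0515*j^5 - 2.5934*j^4 - 1.3501*j^3 + 8.4741*j^2 + 4.9314*j - 7.5375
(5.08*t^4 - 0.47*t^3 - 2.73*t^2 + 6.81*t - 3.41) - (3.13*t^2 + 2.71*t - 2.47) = 5.08*t^4 - 0.47*t^3 - 5.86*t^2 + 4.1*t - 0.94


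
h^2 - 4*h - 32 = (h - 8)*(h + 4)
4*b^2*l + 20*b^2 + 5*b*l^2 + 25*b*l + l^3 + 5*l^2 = (b + l)*(4*b + l)*(l + 5)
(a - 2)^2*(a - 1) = a^3 - 5*a^2 + 8*a - 4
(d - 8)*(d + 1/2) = d^2 - 15*d/2 - 4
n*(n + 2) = n^2 + 2*n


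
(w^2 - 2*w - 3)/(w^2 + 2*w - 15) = (w + 1)/(w + 5)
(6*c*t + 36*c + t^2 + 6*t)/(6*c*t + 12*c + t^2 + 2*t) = (t + 6)/(t + 2)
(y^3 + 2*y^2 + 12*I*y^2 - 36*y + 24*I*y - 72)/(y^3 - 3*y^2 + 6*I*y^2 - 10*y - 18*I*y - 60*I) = (y + 6*I)/(y - 5)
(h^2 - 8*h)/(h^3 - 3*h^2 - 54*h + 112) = h/(h^2 + 5*h - 14)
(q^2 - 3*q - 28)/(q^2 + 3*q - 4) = (q - 7)/(q - 1)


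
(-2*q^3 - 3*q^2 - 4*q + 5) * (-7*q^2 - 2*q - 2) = 14*q^5 + 25*q^4 + 38*q^3 - 21*q^2 - 2*q - 10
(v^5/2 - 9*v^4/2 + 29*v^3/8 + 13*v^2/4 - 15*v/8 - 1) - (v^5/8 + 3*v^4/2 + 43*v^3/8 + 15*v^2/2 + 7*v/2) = 3*v^5/8 - 6*v^4 - 7*v^3/4 - 17*v^2/4 - 43*v/8 - 1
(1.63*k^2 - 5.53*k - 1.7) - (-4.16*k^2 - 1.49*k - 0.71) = 5.79*k^2 - 4.04*k - 0.99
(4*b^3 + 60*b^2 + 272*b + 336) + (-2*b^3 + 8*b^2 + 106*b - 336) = 2*b^3 + 68*b^2 + 378*b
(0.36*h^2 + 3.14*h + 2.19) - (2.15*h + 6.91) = 0.36*h^2 + 0.99*h - 4.72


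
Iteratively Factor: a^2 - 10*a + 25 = (a - 5)*(a - 5)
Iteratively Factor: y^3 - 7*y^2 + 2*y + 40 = (y + 2)*(y^2 - 9*y + 20) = (y - 4)*(y + 2)*(y - 5)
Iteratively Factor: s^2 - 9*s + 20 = (s - 5)*(s - 4)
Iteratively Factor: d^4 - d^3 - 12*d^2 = (d + 3)*(d^3 - 4*d^2) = (d - 4)*(d + 3)*(d^2) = d*(d - 4)*(d + 3)*(d)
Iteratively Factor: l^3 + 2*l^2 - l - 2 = (l - 1)*(l^2 + 3*l + 2) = (l - 1)*(l + 1)*(l + 2)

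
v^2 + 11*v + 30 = (v + 5)*(v + 6)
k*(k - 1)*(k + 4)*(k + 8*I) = k^4 + 3*k^3 + 8*I*k^3 - 4*k^2 + 24*I*k^2 - 32*I*k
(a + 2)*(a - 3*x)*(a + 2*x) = a^3 - a^2*x + 2*a^2 - 6*a*x^2 - 2*a*x - 12*x^2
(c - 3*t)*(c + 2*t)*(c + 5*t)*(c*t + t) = c^4*t + 4*c^3*t^2 + c^3*t - 11*c^2*t^3 + 4*c^2*t^2 - 30*c*t^4 - 11*c*t^3 - 30*t^4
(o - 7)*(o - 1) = o^2 - 8*o + 7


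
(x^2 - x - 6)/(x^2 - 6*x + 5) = (x^2 - x - 6)/(x^2 - 6*x + 5)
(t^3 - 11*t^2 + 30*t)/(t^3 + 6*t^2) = (t^2 - 11*t + 30)/(t*(t + 6))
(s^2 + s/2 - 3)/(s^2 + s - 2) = (s - 3/2)/(s - 1)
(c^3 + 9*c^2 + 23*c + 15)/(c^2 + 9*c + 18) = (c^2 + 6*c + 5)/(c + 6)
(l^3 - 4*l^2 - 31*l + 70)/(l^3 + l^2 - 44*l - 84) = (l^2 + 3*l - 10)/(l^2 + 8*l + 12)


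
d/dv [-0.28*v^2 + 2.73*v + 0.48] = 2.73 - 0.56*v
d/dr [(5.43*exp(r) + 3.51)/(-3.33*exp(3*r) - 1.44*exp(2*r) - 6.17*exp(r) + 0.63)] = (36.1638*exp(3*r) + 42.8841*exp(2*r) + 10.1088*exp(r) + 25.0776)*exp(r)/(11.0889*exp(6*r) + 9.5904*exp(5*r) + 43.1658*exp(4*r) + 13.5738*exp(3*r) + 36.2545*exp(2*r) - 7.7742*exp(r) + 0.3969)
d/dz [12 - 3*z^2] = -6*z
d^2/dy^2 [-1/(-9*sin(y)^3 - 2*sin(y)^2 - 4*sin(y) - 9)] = (-729*sin(y)^6 - 198*sin(y)^5 + 884*sin(y)^4 + 993*sin(y)^3 + 296*sin(y)^2 - 402*sin(y) - 4)/(9*sin(y)^3 + 2*sin(y)^2 + 4*sin(y) + 9)^3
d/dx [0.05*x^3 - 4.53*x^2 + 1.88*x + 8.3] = 0.15*x^2 - 9.06*x + 1.88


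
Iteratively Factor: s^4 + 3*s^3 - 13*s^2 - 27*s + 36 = (s - 3)*(s^3 + 6*s^2 + 5*s - 12) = (s - 3)*(s - 1)*(s^2 + 7*s + 12) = (s - 3)*(s - 1)*(s + 4)*(s + 3)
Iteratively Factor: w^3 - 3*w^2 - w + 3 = (w - 1)*(w^2 - 2*w - 3) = (w - 3)*(w - 1)*(w + 1)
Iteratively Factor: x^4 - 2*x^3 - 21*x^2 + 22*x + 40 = (x + 1)*(x^3 - 3*x^2 - 18*x + 40) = (x - 2)*(x + 1)*(x^2 - x - 20) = (x - 5)*(x - 2)*(x + 1)*(x + 4)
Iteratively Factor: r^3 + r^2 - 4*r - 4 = (r + 1)*(r^2 - 4) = (r - 2)*(r + 1)*(r + 2)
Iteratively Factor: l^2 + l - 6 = (l + 3)*(l - 2)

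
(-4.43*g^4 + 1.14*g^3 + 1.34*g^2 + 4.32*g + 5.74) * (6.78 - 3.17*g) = 14.0431*g^5 - 33.6492*g^4 + 3.4814*g^3 - 4.6092*g^2 + 11.0938*g + 38.9172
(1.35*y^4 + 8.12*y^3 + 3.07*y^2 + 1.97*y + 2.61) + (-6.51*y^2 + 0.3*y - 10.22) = 1.35*y^4 + 8.12*y^3 - 3.44*y^2 + 2.27*y - 7.61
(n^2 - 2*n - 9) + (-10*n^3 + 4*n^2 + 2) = -10*n^3 + 5*n^2 - 2*n - 7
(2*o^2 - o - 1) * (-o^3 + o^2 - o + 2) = -2*o^5 + 3*o^4 - 2*o^3 + 4*o^2 - o - 2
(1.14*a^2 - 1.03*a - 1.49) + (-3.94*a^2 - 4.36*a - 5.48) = -2.8*a^2 - 5.39*a - 6.97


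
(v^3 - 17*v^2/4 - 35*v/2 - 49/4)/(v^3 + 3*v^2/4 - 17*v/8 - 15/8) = 2*(4*v^2 - 21*v - 49)/(8*v^2 - 2*v - 15)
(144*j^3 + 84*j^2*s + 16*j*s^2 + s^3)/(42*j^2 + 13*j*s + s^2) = (24*j^2 + 10*j*s + s^2)/(7*j + s)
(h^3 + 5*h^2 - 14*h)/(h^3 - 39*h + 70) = h/(h - 5)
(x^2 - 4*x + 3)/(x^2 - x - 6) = (x - 1)/(x + 2)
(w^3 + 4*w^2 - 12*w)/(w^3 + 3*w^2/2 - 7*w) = 2*(w + 6)/(2*w + 7)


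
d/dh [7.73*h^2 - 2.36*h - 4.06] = 15.46*h - 2.36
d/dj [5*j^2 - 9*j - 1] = 10*j - 9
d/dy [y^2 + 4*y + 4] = 2*y + 4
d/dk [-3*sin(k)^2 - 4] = -3*sin(2*k)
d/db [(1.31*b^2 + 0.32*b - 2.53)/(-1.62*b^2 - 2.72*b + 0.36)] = (-3.0448*b^2 - 7.254*b - 6.7664)/(2.6244*b^4 + 8.8128*b^3 + 6.232*b^2 - 1.9584*b + 0.1296)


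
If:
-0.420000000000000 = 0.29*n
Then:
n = -1.45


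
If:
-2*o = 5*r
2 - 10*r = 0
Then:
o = -1/2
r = 1/5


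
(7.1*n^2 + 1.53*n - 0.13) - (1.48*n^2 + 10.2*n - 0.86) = 5.62*n^2 - 8.67*n + 0.73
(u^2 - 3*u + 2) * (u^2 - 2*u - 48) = u^4 - 5*u^3 - 40*u^2 + 140*u - 96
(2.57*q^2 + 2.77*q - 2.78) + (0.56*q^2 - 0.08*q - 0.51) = 3.13*q^2 + 2.69*q - 3.29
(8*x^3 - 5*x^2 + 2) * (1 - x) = -8*x^4 + 13*x^3 - 5*x^2 - 2*x + 2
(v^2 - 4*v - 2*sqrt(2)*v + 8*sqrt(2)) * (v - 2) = v^3 - 6*v^2 - 2*sqrt(2)*v^2 + 8*v + 12*sqrt(2)*v - 16*sqrt(2)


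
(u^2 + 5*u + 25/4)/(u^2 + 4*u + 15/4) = (2*u + 5)/(2*u + 3)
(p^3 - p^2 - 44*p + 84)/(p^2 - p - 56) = (p^2 - 8*p + 12)/(p - 8)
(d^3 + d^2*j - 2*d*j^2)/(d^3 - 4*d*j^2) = (d - j)/(d - 2*j)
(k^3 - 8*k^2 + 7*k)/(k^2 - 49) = k*(k - 1)/(k + 7)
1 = 1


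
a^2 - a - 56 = (a - 8)*(a + 7)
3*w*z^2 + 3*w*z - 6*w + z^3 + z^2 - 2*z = (3*w + z)*(z - 1)*(z + 2)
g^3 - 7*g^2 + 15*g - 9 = (g - 3)^2*(g - 1)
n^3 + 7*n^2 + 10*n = n*(n + 2)*(n + 5)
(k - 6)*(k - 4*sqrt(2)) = k^2 - 6*k - 4*sqrt(2)*k + 24*sqrt(2)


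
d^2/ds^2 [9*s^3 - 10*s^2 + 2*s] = 54*s - 20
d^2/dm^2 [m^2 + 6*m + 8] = 2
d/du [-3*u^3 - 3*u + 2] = -9*u^2 - 3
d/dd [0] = 0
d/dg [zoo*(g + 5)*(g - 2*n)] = zoo*(g + n + 1)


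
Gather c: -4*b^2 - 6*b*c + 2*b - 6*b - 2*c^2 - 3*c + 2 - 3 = -4*b^2 - 4*b - 2*c^2 + c*(-6*b - 3) - 1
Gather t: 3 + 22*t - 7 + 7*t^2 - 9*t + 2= 7*t^2 + 13*t - 2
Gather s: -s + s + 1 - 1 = 0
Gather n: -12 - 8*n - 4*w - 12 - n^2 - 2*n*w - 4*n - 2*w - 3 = -n^2 + n*(-2*w - 12) - 6*w - 27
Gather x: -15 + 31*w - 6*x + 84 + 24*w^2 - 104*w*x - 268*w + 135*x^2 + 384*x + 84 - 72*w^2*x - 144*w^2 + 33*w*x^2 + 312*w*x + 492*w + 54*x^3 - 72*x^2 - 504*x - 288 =-120*w^2 + 255*w + 54*x^3 + x^2*(33*w + 63) + x*(-72*w^2 + 208*w - 126) - 135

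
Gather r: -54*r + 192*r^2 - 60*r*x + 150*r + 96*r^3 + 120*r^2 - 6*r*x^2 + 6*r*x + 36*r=96*r^3 + 312*r^2 + r*(-6*x^2 - 54*x + 132)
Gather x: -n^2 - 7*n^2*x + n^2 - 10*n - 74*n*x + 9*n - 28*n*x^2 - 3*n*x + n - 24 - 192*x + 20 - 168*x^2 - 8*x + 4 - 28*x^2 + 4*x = x^2*(-28*n - 196) + x*(-7*n^2 - 77*n - 196)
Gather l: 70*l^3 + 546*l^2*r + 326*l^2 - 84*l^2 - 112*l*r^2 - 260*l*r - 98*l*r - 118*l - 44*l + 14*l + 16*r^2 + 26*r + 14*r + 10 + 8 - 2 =70*l^3 + l^2*(546*r + 242) + l*(-112*r^2 - 358*r - 148) + 16*r^2 + 40*r + 16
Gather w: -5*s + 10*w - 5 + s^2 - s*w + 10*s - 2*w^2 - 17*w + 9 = s^2 + 5*s - 2*w^2 + w*(-s - 7) + 4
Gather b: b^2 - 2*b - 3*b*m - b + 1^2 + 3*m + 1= b^2 + b*(-3*m - 3) + 3*m + 2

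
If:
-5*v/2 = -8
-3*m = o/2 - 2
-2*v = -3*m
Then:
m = 32/15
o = -44/5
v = 16/5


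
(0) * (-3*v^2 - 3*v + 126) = 0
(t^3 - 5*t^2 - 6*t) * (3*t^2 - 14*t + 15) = 3*t^5 - 29*t^4 + 67*t^3 + 9*t^2 - 90*t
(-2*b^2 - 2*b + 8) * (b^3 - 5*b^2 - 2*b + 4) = -2*b^5 + 8*b^4 + 22*b^3 - 44*b^2 - 24*b + 32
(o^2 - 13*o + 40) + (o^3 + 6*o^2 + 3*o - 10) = o^3 + 7*o^2 - 10*o + 30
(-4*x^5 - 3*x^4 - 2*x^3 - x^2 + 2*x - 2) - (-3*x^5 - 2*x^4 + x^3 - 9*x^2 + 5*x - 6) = -x^5 - x^4 - 3*x^3 + 8*x^2 - 3*x + 4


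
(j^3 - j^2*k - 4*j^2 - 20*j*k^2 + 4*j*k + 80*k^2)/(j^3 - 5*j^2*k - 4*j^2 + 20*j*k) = (j + 4*k)/j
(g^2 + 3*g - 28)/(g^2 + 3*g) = (g^2 + 3*g - 28)/(g*(g + 3))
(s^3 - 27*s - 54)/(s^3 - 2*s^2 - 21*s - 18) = (s + 3)/(s + 1)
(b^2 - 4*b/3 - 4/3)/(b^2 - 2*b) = (b + 2/3)/b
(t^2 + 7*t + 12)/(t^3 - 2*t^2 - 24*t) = (t + 3)/(t*(t - 6))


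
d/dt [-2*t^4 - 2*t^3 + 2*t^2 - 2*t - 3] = -8*t^3 - 6*t^2 + 4*t - 2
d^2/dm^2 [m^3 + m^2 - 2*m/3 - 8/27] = 6*m + 2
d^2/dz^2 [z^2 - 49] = 2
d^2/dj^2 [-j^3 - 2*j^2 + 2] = -6*j - 4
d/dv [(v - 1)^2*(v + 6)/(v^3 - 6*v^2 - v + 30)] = 2*(-5*v^4 + 10*v^3 + v^2 + 156*v - 162)/(v^6 - 12*v^5 + 34*v^4 + 72*v^3 - 359*v^2 - 60*v + 900)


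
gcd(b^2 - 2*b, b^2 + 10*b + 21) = 1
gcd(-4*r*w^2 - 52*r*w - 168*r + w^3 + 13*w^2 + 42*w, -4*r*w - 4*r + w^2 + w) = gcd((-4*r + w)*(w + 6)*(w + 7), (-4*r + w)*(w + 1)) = 4*r - w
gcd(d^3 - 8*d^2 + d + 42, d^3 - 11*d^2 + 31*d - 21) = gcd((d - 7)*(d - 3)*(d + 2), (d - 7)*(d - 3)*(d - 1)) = d^2 - 10*d + 21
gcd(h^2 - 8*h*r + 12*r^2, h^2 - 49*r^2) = 1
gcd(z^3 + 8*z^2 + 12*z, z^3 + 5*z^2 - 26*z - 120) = z + 6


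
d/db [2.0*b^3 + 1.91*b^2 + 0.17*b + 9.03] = 6.0*b^2 + 3.82*b + 0.17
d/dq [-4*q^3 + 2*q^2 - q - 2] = -12*q^2 + 4*q - 1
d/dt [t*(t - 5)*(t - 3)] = 3*t^2 - 16*t + 15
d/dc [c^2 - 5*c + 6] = 2*c - 5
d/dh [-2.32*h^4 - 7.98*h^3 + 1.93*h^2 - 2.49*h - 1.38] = -9.28*h^3 - 23.94*h^2 + 3.86*h - 2.49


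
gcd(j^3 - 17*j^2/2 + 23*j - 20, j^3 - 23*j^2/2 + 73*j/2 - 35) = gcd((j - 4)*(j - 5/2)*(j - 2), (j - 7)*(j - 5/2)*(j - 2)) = j^2 - 9*j/2 + 5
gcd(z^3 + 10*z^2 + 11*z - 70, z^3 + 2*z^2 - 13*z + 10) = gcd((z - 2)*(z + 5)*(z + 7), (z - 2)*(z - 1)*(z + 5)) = z^2 + 3*z - 10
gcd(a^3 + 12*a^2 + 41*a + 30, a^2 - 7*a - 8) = a + 1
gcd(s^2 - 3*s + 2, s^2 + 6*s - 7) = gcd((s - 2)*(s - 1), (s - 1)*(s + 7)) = s - 1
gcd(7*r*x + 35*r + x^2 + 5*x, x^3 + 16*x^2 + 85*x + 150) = x + 5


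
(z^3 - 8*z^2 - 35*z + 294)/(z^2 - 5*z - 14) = (z^2 - z - 42)/(z + 2)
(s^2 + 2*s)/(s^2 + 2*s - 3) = s*(s + 2)/(s^2 + 2*s - 3)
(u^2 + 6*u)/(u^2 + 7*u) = (u + 6)/(u + 7)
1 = 1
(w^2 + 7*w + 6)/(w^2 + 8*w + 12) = (w + 1)/(w + 2)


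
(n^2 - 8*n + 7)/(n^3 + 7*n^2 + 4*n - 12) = (n - 7)/(n^2 + 8*n + 12)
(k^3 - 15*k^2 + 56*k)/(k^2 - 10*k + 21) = k*(k - 8)/(k - 3)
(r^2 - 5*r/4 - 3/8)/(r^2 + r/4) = (r - 3/2)/r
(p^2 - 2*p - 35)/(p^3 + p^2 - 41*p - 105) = 1/(p + 3)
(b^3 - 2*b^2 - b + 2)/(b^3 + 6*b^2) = (b^3 - 2*b^2 - b + 2)/(b^2*(b + 6))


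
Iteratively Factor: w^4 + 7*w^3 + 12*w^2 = (w + 3)*(w^3 + 4*w^2) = w*(w + 3)*(w^2 + 4*w) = w^2*(w + 3)*(w + 4)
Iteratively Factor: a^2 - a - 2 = (a + 1)*(a - 2)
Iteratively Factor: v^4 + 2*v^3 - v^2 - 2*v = (v)*(v^3 + 2*v^2 - v - 2) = v*(v + 2)*(v^2 - 1) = v*(v - 1)*(v + 2)*(v + 1)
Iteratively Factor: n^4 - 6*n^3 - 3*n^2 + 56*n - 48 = (n - 1)*(n^3 - 5*n^2 - 8*n + 48) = (n - 1)*(n + 3)*(n^2 - 8*n + 16) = (n - 4)*(n - 1)*(n + 3)*(n - 4)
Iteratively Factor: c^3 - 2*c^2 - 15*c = (c + 3)*(c^2 - 5*c) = c*(c + 3)*(c - 5)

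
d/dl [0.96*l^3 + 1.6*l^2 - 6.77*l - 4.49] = 2.88*l^2 + 3.2*l - 6.77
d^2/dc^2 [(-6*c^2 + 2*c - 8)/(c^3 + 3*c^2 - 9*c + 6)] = 12*(-c^6 + c^5 - 32*c^4 - 11*c^3 + 42*c^2 + 114*c - 102)/(c^9 + 9*c^8 - 117*c^6 + 108*c^5 + 567*c^4 - 1593*c^3 + 1782*c^2 - 972*c + 216)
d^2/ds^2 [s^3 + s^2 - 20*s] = 6*s + 2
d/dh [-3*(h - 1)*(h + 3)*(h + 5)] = -9*h^2 - 42*h - 21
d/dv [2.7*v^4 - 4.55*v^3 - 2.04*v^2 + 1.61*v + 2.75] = 10.8*v^3 - 13.65*v^2 - 4.08*v + 1.61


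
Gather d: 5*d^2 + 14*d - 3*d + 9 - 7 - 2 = 5*d^2 + 11*d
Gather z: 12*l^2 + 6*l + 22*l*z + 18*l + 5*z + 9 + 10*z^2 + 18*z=12*l^2 + 24*l + 10*z^2 + z*(22*l + 23) + 9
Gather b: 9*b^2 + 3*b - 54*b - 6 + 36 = 9*b^2 - 51*b + 30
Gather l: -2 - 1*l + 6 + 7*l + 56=6*l + 60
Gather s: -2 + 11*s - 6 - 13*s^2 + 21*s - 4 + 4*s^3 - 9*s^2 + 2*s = 4*s^3 - 22*s^2 + 34*s - 12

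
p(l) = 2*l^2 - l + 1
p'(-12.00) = -49.00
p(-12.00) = 301.00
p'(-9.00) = -37.00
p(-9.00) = 172.00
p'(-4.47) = -18.88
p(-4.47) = 45.43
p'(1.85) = 6.40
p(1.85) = 6.00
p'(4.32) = 16.28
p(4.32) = 34.00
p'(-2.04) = -9.16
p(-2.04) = 11.36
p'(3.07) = 11.28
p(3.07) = 16.78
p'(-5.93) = -24.72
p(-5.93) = 77.26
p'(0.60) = 1.40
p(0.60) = 1.12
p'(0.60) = 1.40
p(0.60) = 1.12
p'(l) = 4*l - 1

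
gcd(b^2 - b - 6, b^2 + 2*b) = b + 2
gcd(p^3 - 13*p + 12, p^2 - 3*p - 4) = 1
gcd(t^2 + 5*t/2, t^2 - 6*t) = t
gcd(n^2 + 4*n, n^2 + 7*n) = n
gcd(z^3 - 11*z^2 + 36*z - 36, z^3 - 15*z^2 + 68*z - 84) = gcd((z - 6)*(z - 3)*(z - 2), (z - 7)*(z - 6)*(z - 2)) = z^2 - 8*z + 12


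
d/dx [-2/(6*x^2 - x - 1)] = 2*(12*x - 1)/(-6*x^2 + x + 1)^2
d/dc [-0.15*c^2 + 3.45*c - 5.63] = 3.45 - 0.3*c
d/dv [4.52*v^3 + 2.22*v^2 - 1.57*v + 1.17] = 13.56*v^2 + 4.44*v - 1.57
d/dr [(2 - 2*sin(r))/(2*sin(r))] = -cos(r)/sin(r)^2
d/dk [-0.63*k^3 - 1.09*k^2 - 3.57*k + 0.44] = -1.89*k^2 - 2.18*k - 3.57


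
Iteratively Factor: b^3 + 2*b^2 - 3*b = (b - 1)*(b^2 + 3*b) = b*(b - 1)*(b + 3)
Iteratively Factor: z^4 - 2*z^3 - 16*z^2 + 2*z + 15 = (z + 1)*(z^3 - 3*z^2 - 13*z + 15) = (z + 1)*(z + 3)*(z^2 - 6*z + 5) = (z - 5)*(z + 1)*(z + 3)*(z - 1)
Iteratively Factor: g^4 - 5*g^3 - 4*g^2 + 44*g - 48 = (g - 4)*(g^3 - g^2 - 8*g + 12) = (g - 4)*(g + 3)*(g^2 - 4*g + 4) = (g - 4)*(g - 2)*(g + 3)*(g - 2)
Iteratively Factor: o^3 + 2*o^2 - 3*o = (o)*(o^2 + 2*o - 3) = o*(o - 1)*(o + 3)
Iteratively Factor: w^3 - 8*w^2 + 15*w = (w - 3)*(w^2 - 5*w) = (w - 5)*(w - 3)*(w)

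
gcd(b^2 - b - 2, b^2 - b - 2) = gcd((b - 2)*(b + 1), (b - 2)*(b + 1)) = b^2 - b - 2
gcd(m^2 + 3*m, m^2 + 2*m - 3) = m + 3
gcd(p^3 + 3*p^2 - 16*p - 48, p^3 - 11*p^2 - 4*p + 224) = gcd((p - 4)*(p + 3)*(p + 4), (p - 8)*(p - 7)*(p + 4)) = p + 4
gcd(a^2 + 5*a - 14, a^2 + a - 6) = a - 2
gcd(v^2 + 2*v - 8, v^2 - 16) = v + 4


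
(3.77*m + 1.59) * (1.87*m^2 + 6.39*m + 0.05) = 7.0499*m^3 + 27.0636*m^2 + 10.3486*m + 0.0795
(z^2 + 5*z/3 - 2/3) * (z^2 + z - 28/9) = z^4 + 8*z^3/3 - 19*z^2/9 - 158*z/27 + 56/27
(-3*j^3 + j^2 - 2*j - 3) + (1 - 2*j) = -3*j^3 + j^2 - 4*j - 2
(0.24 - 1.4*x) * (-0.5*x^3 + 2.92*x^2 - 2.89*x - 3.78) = 0.7*x^4 - 4.208*x^3 + 4.7468*x^2 + 4.5984*x - 0.9072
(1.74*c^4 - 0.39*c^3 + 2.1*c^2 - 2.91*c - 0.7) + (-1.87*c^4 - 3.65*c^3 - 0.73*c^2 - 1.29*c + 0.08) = -0.13*c^4 - 4.04*c^3 + 1.37*c^2 - 4.2*c - 0.62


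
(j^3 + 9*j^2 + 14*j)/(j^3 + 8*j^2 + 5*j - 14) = j/(j - 1)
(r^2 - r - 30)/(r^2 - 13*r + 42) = (r + 5)/(r - 7)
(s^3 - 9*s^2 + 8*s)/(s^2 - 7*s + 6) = s*(s - 8)/(s - 6)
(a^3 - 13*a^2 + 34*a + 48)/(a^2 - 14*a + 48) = a + 1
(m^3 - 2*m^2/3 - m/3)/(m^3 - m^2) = (m + 1/3)/m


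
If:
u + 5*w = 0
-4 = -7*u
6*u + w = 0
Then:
No Solution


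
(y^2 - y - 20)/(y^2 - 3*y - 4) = (-y^2 + y + 20)/(-y^2 + 3*y + 4)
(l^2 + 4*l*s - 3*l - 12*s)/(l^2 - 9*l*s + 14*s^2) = (l^2 + 4*l*s - 3*l - 12*s)/(l^2 - 9*l*s + 14*s^2)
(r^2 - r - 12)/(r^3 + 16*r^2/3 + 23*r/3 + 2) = 3*(r - 4)/(3*r^2 + 7*r + 2)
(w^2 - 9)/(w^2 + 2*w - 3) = (w - 3)/(w - 1)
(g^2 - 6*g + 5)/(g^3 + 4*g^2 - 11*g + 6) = (g - 5)/(g^2 + 5*g - 6)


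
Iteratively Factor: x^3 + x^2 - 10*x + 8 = (x - 1)*(x^2 + 2*x - 8) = (x - 1)*(x + 4)*(x - 2)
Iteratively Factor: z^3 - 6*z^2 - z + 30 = (z + 2)*(z^2 - 8*z + 15) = (z - 3)*(z + 2)*(z - 5)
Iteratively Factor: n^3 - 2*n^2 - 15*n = (n - 5)*(n^2 + 3*n) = n*(n - 5)*(n + 3)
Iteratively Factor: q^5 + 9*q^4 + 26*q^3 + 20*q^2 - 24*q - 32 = (q + 4)*(q^4 + 5*q^3 + 6*q^2 - 4*q - 8) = (q + 2)*(q + 4)*(q^3 + 3*q^2 - 4) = (q - 1)*(q + 2)*(q + 4)*(q^2 + 4*q + 4) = (q - 1)*(q + 2)^2*(q + 4)*(q + 2)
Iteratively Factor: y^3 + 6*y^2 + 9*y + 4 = (y + 1)*(y^2 + 5*y + 4) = (y + 1)*(y + 4)*(y + 1)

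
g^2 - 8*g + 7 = (g - 7)*(g - 1)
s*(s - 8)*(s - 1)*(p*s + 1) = p*s^4 - 9*p*s^3 + 8*p*s^2 + s^3 - 9*s^2 + 8*s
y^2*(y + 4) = y^3 + 4*y^2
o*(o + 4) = o^2 + 4*o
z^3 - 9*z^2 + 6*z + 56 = (z - 7)*(z - 4)*(z + 2)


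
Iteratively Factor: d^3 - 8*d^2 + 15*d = (d - 5)*(d^2 - 3*d) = (d - 5)*(d - 3)*(d)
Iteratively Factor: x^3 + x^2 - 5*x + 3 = (x - 1)*(x^2 + 2*x - 3) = (x - 1)*(x + 3)*(x - 1)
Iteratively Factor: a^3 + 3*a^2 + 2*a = (a + 2)*(a^2 + a) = (a + 1)*(a + 2)*(a)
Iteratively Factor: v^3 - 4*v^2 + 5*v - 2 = (v - 1)*(v^2 - 3*v + 2) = (v - 2)*(v - 1)*(v - 1)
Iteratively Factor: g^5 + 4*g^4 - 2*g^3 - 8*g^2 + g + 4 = (g - 1)*(g^4 + 5*g^3 + 3*g^2 - 5*g - 4) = (g - 1)*(g + 4)*(g^3 + g^2 - g - 1) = (g - 1)*(g + 1)*(g + 4)*(g^2 - 1) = (g - 1)^2*(g + 1)*(g + 4)*(g + 1)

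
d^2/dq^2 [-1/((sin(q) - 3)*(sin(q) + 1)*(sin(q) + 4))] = (9*sin(q)^5 + 13*sin(q)^4 - 31*sin(q)^3 + 41*sin(q)^2 + 218*sin(q) - 290)/((sin(q) - 3)^3*(sin(q) + 1)^2*(sin(q) + 4)^3)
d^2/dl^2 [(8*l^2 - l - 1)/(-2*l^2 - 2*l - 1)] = 4*(18*l^3 + 30*l^2 + 3*l - 4)/(8*l^6 + 24*l^5 + 36*l^4 + 32*l^3 + 18*l^2 + 6*l + 1)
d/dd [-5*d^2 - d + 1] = -10*d - 1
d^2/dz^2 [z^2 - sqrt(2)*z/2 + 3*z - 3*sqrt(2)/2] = 2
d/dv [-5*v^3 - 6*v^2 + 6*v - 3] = -15*v^2 - 12*v + 6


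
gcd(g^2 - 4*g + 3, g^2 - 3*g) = g - 3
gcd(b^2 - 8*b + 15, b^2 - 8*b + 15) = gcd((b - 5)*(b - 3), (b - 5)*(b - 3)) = b^2 - 8*b + 15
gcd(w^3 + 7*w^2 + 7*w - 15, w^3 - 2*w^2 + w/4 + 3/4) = w - 1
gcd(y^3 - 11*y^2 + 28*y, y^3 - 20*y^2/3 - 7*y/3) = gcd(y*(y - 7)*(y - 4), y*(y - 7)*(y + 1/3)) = y^2 - 7*y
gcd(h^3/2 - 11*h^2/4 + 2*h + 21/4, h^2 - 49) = 1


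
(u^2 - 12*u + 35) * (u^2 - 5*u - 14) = u^4 - 17*u^3 + 81*u^2 - 7*u - 490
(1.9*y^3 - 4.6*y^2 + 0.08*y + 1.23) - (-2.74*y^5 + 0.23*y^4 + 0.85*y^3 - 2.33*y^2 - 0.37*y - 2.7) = 2.74*y^5 - 0.23*y^4 + 1.05*y^3 - 2.27*y^2 + 0.45*y + 3.93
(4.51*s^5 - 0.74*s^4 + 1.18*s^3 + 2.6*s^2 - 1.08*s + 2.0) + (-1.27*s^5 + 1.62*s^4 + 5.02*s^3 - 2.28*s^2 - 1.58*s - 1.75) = 3.24*s^5 + 0.88*s^4 + 6.2*s^3 + 0.32*s^2 - 2.66*s + 0.25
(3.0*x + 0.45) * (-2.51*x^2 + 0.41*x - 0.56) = -7.53*x^3 + 0.1005*x^2 - 1.4955*x - 0.252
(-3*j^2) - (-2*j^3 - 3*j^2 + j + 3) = 2*j^3 - j - 3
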